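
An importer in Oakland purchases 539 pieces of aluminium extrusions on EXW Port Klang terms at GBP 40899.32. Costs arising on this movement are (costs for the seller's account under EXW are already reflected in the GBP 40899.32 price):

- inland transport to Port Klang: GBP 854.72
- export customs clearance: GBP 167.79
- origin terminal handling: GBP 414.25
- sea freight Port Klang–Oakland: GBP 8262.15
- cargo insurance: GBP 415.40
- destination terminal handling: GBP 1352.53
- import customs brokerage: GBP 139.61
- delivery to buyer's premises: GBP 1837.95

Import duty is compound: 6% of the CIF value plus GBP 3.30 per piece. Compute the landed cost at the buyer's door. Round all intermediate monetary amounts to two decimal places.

Total landed cost: GBP 59183.24

EXW: the seller makes goods available at their premises; the buyer bears all onward costs.
CIF value = EXW price + inland to port + export clearance + origin terminal + freight + insurance = 40899.32 + 854.72 + 167.79 + 414.25 + 8262.15 + 415.40 = 51013.63
Ad valorem component: 51013.63 × 6% = 3060.82
Specific component: 539 × 3.30 = 1778.70
Import duty = 3060.82 + 1778.70 = 4839.52
Buyer bears: inland to port 854.72 + export clearance 167.79 + origin terminal 414.25 + freight 8262.15 + insurance 415.40 + destination terminal 1352.53 + brokerage 139.61 + delivery 1837.95 + duty 4839.52 = 18283.92
Landed cost = invoice 40899.32 + 18283.92 = 59183.24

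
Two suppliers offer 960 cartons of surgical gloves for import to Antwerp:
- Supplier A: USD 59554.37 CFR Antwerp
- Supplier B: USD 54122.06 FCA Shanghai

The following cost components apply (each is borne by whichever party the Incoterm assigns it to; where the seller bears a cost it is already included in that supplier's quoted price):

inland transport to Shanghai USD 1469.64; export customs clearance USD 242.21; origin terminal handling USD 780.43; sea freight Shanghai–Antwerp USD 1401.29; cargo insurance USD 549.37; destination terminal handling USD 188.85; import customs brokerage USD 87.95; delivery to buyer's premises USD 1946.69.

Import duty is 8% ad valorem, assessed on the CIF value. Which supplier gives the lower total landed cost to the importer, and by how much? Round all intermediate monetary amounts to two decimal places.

Supplier A (CFR):
CIF value = CFR price + insurance = 59554.37 + 549.37 = 60103.74
Import duty = 60103.74 × 8% = 4808.30
Buyer bears (A): 549.37 + 188.85 + 87.95 + 1946.69 = 2772.86
Landed cost (A) = invoice 59554.37 + 2772.86 + duty 4808.30 = 67135.53
Supplier B (FCA):
CIF value = FCA price + origin terminal + freight + insurance = 54122.06 + 780.43 + 1401.29 + 549.37 = 56853.15
Import duty = 56853.15 × 8% = 4548.25
Buyer bears (B): 780.43 + 1401.29 + 549.37 + 188.85 + 87.95 + 1946.69 = 4954.58
Landed cost (B) = invoice 54122.06 + 4954.58 + duty 4548.25 = 63624.89
Difference = |67135.53 − 63624.89| = 3510.64

Supplier B is cheaper by USD 3510.64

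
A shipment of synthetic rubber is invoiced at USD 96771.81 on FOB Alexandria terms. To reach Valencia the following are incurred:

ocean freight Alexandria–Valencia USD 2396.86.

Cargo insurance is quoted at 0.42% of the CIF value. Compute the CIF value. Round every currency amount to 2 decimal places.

Let C be the CIF value. C = FOB price + freight + 0.42% × C
C − 0.42% × C = 96771.81 + 2396.86
0.9958 × C = 99168.67
C = 99168.67 / 0.9958 = 99586.94
Insurance premium = 0.42% × 99586.94 = 418.27

CIF value: USD 99586.94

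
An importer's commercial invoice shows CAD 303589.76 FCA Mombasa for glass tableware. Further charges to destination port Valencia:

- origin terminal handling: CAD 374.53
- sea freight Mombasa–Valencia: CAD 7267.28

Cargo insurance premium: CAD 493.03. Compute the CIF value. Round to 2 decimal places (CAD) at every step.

CIF value: CAD 311724.60

CIF = FCA price + pre-shipment costs + freight + insurance
CIF = 303589.76 + 374.53 + 7267.28 + 493.03 = 311724.60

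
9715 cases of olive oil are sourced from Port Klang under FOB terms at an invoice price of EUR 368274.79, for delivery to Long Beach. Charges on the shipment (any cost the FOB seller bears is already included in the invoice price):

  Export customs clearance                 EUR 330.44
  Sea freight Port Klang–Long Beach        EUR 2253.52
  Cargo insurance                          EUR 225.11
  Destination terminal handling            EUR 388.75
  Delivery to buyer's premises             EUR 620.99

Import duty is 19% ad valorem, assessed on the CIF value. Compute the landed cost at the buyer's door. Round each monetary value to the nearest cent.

Total landed cost: EUR 442206.31

FOB: the seller bears costs until goods are on board at the origin port; the buyer bears freight, insurance and all costs thereafter.
Already in the invoice (seller's account under FOB): export clearance — exclude.
CIF value = FOB price + freight + insurance = 368274.79 + 2253.52 + 225.11 = 370753.42
Import duty = 370753.42 × 19% = 70443.15
Buyer bears: freight 2253.52 + insurance 225.11 + destination terminal 388.75 + delivery 620.99 + duty 70443.15 = 73931.52
Landed cost = invoice 368274.79 + 73931.52 = 442206.31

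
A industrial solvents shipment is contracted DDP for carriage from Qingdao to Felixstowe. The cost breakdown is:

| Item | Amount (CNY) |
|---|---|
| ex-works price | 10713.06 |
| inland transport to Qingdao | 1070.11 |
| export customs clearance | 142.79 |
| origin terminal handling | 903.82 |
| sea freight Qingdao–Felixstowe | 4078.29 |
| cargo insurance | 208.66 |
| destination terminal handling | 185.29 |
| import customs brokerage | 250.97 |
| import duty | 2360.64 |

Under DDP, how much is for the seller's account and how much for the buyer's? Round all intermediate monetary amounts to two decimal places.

Seller: CNY 19913.63; buyer: CNY 0.00

DDP: the seller bears all costs including import duty.
Seller's account: goods 10713.06 + inland to port 1070.11 + export clearance 142.79 + origin terminal 903.82 + freight 4078.29 + insurance 208.66 + destination terminal 185.29 + brokerage 250.97 + duty 2360.64 = 19913.63
Buyer's account: 0.00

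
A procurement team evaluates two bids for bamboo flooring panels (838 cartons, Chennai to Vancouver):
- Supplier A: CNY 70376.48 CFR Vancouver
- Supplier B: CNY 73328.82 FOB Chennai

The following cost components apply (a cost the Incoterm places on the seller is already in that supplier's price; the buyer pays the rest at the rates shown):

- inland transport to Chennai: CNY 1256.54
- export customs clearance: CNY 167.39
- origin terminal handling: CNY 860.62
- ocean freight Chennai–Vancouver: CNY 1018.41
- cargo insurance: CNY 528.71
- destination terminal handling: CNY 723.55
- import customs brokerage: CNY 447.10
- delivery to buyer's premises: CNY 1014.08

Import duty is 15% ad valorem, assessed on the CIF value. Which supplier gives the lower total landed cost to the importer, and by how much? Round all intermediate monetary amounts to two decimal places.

Supplier A is cheaper by CNY 4566.36

Supplier A (CFR):
CIF value = CFR price + insurance = 70376.48 + 528.71 = 70905.19
Import duty = 70905.19 × 15% = 10635.78
Buyer bears (A): 528.71 + 723.55 + 447.10 + 1014.08 = 2713.44
Landed cost (A) = invoice 70376.48 + 2713.44 + duty 10635.78 = 83725.70
Supplier B (FOB):
CIF value = FOB price + freight + insurance = 73328.82 + 1018.41 + 528.71 = 74875.94
Import duty = 74875.94 × 15% = 11231.39
Buyer bears (B): 1018.41 + 528.71 + 723.55 + 447.10 + 1014.08 = 3731.85
Landed cost (B) = invoice 73328.82 + 3731.85 + duty 11231.39 = 88292.06
Difference = |83725.70 − 88292.06| = 4566.36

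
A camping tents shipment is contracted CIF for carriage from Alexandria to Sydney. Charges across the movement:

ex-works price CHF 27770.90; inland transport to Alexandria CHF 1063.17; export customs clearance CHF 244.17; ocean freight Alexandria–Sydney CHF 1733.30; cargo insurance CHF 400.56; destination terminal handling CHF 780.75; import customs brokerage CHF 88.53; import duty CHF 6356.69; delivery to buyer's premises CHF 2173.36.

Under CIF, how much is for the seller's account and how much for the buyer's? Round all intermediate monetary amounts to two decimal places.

Seller: CHF 31212.10; buyer: CHF 9399.33

CIF: the seller pays costs through ocean freight and marine insurance to the destination port.
Seller's account: goods 27770.90 + inland to port 1063.17 + export clearance 244.17 + freight 1733.30 + insurance 400.56 = 31212.10
Buyer's account: destination terminal 780.75 + brokerage 88.53 + duty 6356.69 + delivery 2173.36 = 9399.33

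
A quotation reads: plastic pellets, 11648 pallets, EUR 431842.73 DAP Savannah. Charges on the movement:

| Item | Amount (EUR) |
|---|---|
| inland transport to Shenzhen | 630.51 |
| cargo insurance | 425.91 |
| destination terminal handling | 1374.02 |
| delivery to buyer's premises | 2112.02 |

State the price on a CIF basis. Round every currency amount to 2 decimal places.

CIF price: EUR 428356.69

Not relevant to the conversion: insurance, inland to port — on the seller under both DAP and CIF; already in the DAP price and stays in the CIF price.
From DAP to CIF, the seller no longer bears: destination terminal, delivery.
CIF price = 431842.73 − 1374.02 − 2112.02 = 428356.69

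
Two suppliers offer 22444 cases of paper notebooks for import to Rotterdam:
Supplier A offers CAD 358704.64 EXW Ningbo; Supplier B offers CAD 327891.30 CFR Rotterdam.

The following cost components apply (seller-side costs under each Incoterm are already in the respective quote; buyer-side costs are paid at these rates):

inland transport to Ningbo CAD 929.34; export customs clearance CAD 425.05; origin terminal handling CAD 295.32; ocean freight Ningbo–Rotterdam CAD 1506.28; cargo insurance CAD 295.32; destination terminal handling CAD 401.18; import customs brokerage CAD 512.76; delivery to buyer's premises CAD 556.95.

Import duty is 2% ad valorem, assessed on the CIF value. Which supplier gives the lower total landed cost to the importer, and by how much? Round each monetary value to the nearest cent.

Supplier A (EXW):
CIF value = EXW price + inland to port + export clearance + origin terminal + freight + insurance = 358704.64 + 929.34 + 425.05 + 295.32 + 1506.28 + 295.32 = 362155.95
Import duty = 362155.95 × 2% = 7243.12
Buyer bears (A): 929.34 + 425.05 + 295.32 + 1506.28 + 295.32 + 401.18 + 512.76 + 556.95 = 4922.20
Landed cost (A) = invoice 358704.64 + 4922.20 + duty 7243.12 = 370869.96
Supplier B (CFR):
CIF value = CFR price + insurance = 327891.30 + 295.32 = 328186.62
Import duty = 328186.62 × 2% = 6563.73
Buyer bears (B): 295.32 + 401.18 + 512.76 + 556.95 = 1766.21
Landed cost (B) = invoice 327891.30 + 1766.21 + duty 6563.73 = 336221.24
Difference = |370869.96 − 336221.24| = 34648.72

Supplier B is cheaper by CAD 34648.72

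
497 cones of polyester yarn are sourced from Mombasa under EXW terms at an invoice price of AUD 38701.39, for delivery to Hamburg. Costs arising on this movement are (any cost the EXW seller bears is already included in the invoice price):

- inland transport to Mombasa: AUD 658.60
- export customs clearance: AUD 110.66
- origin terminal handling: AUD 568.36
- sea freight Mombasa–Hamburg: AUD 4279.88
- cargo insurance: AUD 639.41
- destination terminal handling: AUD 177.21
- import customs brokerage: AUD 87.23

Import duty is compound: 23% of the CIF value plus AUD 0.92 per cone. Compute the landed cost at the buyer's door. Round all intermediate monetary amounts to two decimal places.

EXW: the seller makes goods available at their premises; the buyer bears all onward costs.
CIF value = EXW price + inland to port + export clearance + origin terminal + freight + insurance = 38701.39 + 658.60 + 110.66 + 568.36 + 4279.88 + 639.41 = 44958.30
Ad valorem component: 44958.30 × 23% = 10340.41
Specific component: 497 × 0.92 = 457.24
Import duty = 10340.41 + 457.24 = 10797.65
Buyer bears: inland to port 658.60 + export clearance 110.66 + origin terminal 568.36 + freight 4279.88 + insurance 639.41 + destination terminal 177.21 + brokerage 87.23 + duty 10797.65 = 17319.00
Landed cost = invoice 38701.39 + 17319.00 = 56020.39

Total landed cost: AUD 56020.39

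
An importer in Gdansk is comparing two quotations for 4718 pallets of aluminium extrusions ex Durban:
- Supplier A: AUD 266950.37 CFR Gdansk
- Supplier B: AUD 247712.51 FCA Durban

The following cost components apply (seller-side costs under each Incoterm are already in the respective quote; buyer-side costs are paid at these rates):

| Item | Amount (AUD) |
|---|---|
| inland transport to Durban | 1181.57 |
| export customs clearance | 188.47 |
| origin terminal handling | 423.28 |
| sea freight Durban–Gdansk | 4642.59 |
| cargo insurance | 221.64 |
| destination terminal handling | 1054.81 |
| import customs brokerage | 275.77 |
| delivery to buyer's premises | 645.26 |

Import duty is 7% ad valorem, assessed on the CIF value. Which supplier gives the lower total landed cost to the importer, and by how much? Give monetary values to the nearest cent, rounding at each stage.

Supplier A (CFR):
CIF value = CFR price + insurance = 266950.37 + 221.64 = 267172.01
Import duty = 267172.01 × 7% = 18702.04
Buyer bears (A): 221.64 + 1054.81 + 275.77 + 645.26 = 2197.48
Landed cost (A) = invoice 266950.37 + 2197.48 + duty 18702.04 = 287849.89
Supplier B (FCA):
CIF value = FCA price + origin terminal + freight + insurance = 247712.51 + 423.28 + 4642.59 + 221.64 = 253000.02
Import duty = 253000.02 × 7% = 17710.00
Buyer bears (B): 423.28 + 4642.59 + 221.64 + 1054.81 + 275.77 + 645.26 = 7263.35
Landed cost (B) = invoice 247712.51 + 7263.35 + duty 17710.00 = 272685.86
Difference = |287849.89 − 272685.86| = 15164.03

Supplier B is cheaper by AUD 15164.03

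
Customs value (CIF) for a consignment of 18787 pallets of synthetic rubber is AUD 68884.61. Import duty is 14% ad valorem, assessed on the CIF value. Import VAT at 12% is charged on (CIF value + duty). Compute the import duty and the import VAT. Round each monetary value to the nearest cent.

Import duty = 68884.61 × 14% = 9643.85
VAT base = CIF + duty = 68884.61 + 9643.85 = 78528.46
Import VAT = 78528.46 × 12% = 9423.42

Import duty: AUD 9643.85; import VAT: AUD 9423.42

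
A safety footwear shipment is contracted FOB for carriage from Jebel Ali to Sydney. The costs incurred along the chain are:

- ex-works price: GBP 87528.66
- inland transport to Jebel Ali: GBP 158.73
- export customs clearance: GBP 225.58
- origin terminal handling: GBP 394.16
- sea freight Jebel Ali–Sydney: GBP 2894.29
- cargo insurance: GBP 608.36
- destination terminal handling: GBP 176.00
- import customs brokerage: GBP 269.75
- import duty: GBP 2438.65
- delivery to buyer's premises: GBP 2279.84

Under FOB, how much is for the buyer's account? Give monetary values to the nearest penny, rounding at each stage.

Buyer's account: GBP 8666.89

FOB: the seller bears costs until goods are on board at the origin port; the buyer bears freight, insurance and all costs thereafter.
Seller's account: goods 87528.66 + inland to port 158.73 + export clearance 225.58 + origin terminal 394.16 = 88307.13
Buyer's account: freight 2894.29 + insurance 608.36 + destination terminal 176.00 + brokerage 269.75 + duty 2438.65 + delivery 2279.84 = 8666.89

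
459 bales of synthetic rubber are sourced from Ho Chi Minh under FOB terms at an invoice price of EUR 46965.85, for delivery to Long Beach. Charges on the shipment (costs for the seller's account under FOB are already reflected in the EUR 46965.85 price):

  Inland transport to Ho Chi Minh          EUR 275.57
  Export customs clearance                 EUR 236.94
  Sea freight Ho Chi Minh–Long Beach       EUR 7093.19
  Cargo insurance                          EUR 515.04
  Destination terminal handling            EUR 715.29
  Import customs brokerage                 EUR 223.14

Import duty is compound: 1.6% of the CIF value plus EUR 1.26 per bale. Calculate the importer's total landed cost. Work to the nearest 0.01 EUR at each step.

Total landed cost: EUR 56964.04

FOB: the seller bears costs until goods are on board at the origin port; the buyer bears freight, insurance and all costs thereafter.
Already in the invoice (seller's account under FOB): inland to port, export clearance — exclude.
CIF value = FOB price + freight + insurance = 46965.85 + 7093.19 + 515.04 = 54574.08
Ad valorem component: 54574.08 × 1.6% = 873.19
Specific component: 459 × 1.26 = 578.34
Import duty = 873.19 + 578.34 = 1451.53
Buyer bears: freight 7093.19 + insurance 515.04 + destination terminal 715.29 + brokerage 223.14 + duty 1451.53 = 9998.19
Landed cost = invoice 46965.85 + 9998.19 = 56964.04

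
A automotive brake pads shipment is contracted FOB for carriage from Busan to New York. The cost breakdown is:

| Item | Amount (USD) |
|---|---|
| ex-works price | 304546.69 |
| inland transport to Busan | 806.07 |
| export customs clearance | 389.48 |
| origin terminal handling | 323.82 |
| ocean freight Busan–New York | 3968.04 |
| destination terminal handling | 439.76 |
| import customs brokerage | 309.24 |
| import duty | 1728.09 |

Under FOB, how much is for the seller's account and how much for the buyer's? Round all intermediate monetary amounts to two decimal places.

FOB: the seller bears costs until goods are on board at the origin port; the buyer bears freight, insurance and all costs thereafter.
Seller's account: goods 304546.69 + inland to port 806.07 + export clearance 389.48 + origin terminal 323.82 = 306066.06
Buyer's account: freight 3968.04 + destination terminal 439.76 + brokerage 309.24 + duty 1728.09 = 6445.13

Seller: USD 306066.06; buyer: USD 6445.13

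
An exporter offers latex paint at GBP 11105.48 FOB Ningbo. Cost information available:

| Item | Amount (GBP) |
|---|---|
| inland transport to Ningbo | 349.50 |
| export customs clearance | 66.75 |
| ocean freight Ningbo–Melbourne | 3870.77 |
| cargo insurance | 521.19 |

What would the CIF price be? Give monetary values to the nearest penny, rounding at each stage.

Not relevant to the conversion: export clearance, inland to port — on the seller under both FOB and CIF; already in the FOB price and stays in the CIF price.
From FOB to CIF, the seller additionally bears: freight, insurance.
CIF price = 11105.48 + 3870.77 + 521.19 = 15497.44

CIF price: GBP 15497.44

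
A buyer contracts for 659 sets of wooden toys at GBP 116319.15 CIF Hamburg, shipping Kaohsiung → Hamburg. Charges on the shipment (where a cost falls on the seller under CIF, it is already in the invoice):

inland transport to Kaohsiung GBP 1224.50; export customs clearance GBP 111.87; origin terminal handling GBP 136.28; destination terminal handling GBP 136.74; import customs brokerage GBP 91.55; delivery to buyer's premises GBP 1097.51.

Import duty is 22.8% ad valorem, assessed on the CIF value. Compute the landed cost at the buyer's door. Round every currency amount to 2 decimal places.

Total landed cost: GBP 144165.72

CIF: the seller pays costs through ocean freight and marine insurance to the destination port.
Already in the invoice (seller's account under CIF): inland to port, export clearance, origin terminal — exclude.
The CIF price already equals the CIF value: 116319.15
Import duty = 116319.15 × 22.8% = 26520.77
Buyer bears: destination terminal 136.74 + brokerage 91.55 + delivery 1097.51 + duty 26520.77 = 27846.57
Landed cost = invoice 116319.15 + 27846.57 = 144165.72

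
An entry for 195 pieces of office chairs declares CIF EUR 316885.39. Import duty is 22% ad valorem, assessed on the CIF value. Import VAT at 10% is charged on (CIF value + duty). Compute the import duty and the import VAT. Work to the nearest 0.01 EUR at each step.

Import duty: EUR 69714.79; import VAT: EUR 38660.02

Import duty = 316885.39 × 22% = 69714.79
VAT base = CIF + duty = 316885.39 + 69714.79 = 386600.18
Import VAT = 386600.18 × 10% = 38660.02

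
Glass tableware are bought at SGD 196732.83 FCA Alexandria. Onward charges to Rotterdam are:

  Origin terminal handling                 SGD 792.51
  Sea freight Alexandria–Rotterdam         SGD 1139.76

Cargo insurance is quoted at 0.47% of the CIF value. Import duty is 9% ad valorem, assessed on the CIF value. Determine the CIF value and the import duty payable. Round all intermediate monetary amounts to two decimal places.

Let C be the CIF value. C = FCA price + pre-shipment costs + freight + 0.47% × C
C − 0.47% × C = 196732.83 + 792.51 + 1139.76
0.9953 × C = 198665.10
C = 198665.10 / 0.9953 = 199603.24
Insurance premium = 0.47% × 199603.24 = 938.14
Import duty = 199603.24 × 9% = 17964.29

CIF value: SGD 199603.24; import duty: SGD 17964.29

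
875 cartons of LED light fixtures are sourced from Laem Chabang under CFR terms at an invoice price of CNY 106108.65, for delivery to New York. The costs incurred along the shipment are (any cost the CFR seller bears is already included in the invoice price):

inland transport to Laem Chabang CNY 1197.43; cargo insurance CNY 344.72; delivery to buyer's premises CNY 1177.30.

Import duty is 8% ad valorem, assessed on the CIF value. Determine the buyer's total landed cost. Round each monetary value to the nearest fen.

CFR: the seller pays costs through ocean freight to the destination port, but not insurance.
Already in the invoice (seller's account under CFR): inland to port — exclude.
CIF value = CFR price + insurance = 106108.65 + 344.72 = 106453.37
Import duty = 106453.37 × 8% = 8516.27
Buyer bears: insurance 344.72 + delivery 1177.30 + duty 8516.27 = 10038.29
Landed cost = invoice 106108.65 + 10038.29 = 116146.94

Total landed cost: CNY 116146.94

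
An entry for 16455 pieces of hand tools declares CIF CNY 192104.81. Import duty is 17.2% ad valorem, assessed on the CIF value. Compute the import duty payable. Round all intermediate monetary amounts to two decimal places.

Import duty: CNY 33042.03

Import duty = 192104.81 × 17.2% = 33042.03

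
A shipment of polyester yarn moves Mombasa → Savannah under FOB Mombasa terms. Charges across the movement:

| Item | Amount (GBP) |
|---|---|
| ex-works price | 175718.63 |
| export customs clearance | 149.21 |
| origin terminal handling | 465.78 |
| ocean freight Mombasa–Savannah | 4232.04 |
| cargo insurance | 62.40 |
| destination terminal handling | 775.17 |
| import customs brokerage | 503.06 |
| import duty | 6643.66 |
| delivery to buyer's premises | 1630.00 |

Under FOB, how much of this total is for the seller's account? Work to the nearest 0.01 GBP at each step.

FOB: the seller bears costs until goods are on board at the origin port; the buyer bears freight, insurance and all costs thereafter.
Seller's account: goods 175718.63 + export clearance 149.21 + origin terminal 465.78 = 176333.62
Buyer's account: freight 4232.04 + insurance 62.40 + destination terminal 775.17 + brokerage 503.06 + duty 6643.66 + delivery 1630.00 = 13846.33

Seller's account: GBP 176333.62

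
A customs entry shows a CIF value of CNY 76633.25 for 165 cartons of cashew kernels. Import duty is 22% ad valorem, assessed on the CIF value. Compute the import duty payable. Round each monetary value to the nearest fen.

Import duty = 76633.25 × 22% = 16859.32

Import duty: CNY 16859.32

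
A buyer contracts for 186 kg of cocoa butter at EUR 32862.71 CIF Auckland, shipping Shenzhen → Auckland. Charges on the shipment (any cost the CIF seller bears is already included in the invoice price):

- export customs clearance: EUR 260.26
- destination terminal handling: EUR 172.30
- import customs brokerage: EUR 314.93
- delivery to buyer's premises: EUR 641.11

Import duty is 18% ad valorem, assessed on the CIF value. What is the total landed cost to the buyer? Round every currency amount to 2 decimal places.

Total landed cost: EUR 39906.34

CIF: the seller pays costs through ocean freight and marine insurance to the destination port.
Already in the invoice (seller's account under CIF): export clearance — exclude.
The CIF price already equals the CIF value: 32862.71
Import duty = 32862.71 × 18% = 5915.29
Buyer bears: destination terminal 172.30 + brokerage 314.93 + delivery 641.11 + duty 5915.29 = 7043.63
Landed cost = invoice 32862.71 + 7043.63 = 39906.34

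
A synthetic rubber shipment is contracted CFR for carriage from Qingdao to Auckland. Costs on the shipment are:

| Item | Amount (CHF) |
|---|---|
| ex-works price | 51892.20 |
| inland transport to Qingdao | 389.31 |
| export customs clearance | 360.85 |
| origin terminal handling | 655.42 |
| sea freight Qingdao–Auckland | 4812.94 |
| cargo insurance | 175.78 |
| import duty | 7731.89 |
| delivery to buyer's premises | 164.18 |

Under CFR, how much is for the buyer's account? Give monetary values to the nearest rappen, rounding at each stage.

Buyer's account: CHF 8071.85

CFR: the seller pays costs through ocean freight to the destination port, but not insurance.
Seller's account: goods 51892.20 + inland to port 389.31 + export clearance 360.85 + origin terminal 655.42 + freight 4812.94 = 58110.72
Buyer's account: insurance 175.78 + duty 7731.89 + delivery 164.18 = 8071.85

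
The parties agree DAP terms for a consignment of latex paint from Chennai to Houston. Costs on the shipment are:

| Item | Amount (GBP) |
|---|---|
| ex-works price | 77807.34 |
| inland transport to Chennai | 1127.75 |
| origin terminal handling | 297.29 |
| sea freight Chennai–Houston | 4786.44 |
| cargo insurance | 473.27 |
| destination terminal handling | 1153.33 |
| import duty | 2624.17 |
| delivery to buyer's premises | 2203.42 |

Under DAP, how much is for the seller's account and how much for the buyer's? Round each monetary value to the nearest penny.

DAP: the seller bears all costs to the named destination except import duty and clearance.
Seller's account: goods 77807.34 + inland to port 1127.75 + origin terminal 297.29 + freight 4786.44 + insurance 473.27 + destination terminal 1153.33 + delivery 2203.42 = 87848.84
Buyer's account: duty 2624.17 = 2624.17

Seller: GBP 87848.84; buyer: GBP 2624.17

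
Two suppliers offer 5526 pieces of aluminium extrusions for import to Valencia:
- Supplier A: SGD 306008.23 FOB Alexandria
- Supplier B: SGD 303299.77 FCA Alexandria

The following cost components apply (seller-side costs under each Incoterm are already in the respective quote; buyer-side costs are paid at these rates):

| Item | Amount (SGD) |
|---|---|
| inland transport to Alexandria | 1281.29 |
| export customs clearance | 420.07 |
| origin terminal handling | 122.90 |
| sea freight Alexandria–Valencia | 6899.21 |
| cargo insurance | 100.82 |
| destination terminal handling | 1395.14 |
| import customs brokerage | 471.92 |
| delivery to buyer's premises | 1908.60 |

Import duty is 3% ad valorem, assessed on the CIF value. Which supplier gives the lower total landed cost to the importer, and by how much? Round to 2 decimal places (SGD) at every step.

Supplier B is cheaper by SGD 2663.13

Supplier A (FOB):
CIF value = FOB price + freight + insurance = 306008.23 + 6899.21 + 100.82 = 313008.26
Import duty = 313008.26 × 3% = 9390.25
Buyer bears (A): 6899.21 + 100.82 + 1395.14 + 471.92 + 1908.60 = 10775.69
Landed cost (A) = invoice 306008.23 + 10775.69 + duty 9390.25 = 326174.17
Supplier B (FCA):
CIF value = FCA price + origin terminal + freight + insurance = 303299.77 + 122.90 + 6899.21 + 100.82 = 310422.70
Import duty = 310422.70 × 3% = 9312.68
Buyer bears (B): 122.90 + 6899.21 + 100.82 + 1395.14 + 471.92 + 1908.60 = 10898.59
Landed cost (B) = invoice 303299.77 + 10898.59 + duty 9312.68 = 323511.04
Difference = |326174.17 − 323511.04| = 2663.13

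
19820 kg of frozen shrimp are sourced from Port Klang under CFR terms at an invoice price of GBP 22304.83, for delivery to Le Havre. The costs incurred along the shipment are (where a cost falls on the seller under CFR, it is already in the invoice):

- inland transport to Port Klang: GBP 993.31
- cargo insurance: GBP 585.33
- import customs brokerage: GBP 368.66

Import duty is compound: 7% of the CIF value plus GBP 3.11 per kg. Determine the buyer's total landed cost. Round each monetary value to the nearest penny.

CFR: the seller pays costs through ocean freight to the destination port, but not insurance.
Already in the invoice (seller's account under CFR): inland to port — exclude.
CIF value = CFR price + insurance = 22304.83 + 585.33 = 22890.16
Ad valorem component: 22890.16 × 7% = 1602.31
Specific component: 19820 × 3.11 = 61640.20
Import duty = 1602.31 + 61640.20 = 63242.51
Buyer bears: insurance 585.33 + brokerage 368.66 + duty 63242.51 = 64196.50
Landed cost = invoice 22304.83 + 64196.50 = 86501.33

Total landed cost: GBP 86501.33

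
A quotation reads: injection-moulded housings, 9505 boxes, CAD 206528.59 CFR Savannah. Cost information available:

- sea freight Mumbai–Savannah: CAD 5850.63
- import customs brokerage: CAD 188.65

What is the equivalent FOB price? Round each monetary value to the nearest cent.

FOB price: CAD 200677.96

Not relevant to the conversion: brokerage — on the buyer under both terms; not part of either seller's price.
From CFR to FOB, the seller no longer bears: freight.
FOB price = 206528.59 − 5850.63 = 200677.96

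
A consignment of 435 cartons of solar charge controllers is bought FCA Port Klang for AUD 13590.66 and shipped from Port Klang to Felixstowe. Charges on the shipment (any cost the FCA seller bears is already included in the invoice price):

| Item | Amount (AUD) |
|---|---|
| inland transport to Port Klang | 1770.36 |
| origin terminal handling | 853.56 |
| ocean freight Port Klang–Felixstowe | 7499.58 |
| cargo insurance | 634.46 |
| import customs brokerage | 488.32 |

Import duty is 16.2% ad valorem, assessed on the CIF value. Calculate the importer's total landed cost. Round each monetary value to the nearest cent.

Total landed cost: AUD 26724.26

FCA: the seller delivers export-cleared goods to the carrier; the buyer bears costs from that point.
Already in the invoice (seller's account under FCA): inland to port — exclude.
CIF value = FCA price + origin terminal + freight + insurance = 13590.66 + 853.56 + 7499.58 + 634.46 = 22578.26
Import duty = 22578.26 × 16.2% = 3657.68
Buyer bears: origin terminal 853.56 + freight 7499.58 + insurance 634.46 + brokerage 488.32 + duty 3657.68 = 13133.60
Landed cost = invoice 13590.66 + 13133.60 = 26724.26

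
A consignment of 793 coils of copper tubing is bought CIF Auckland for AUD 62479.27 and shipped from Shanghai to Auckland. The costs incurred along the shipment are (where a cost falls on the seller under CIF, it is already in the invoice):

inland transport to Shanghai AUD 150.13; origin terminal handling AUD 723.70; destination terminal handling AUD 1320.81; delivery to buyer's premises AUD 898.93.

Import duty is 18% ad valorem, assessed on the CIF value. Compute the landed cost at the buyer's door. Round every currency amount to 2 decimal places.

CIF: the seller pays costs through ocean freight and marine insurance to the destination port.
Already in the invoice (seller's account under CIF): inland to port, origin terminal — exclude.
The CIF price already equals the CIF value: 62479.27
Import duty = 62479.27 × 18% = 11246.27
Buyer bears: destination terminal 1320.81 + delivery 898.93 + duty 11246.27 = 13466.01
Landed cost = invoice 62479.27 + 13466.01 = 75945.28

Total landed cost: AUD 75945.28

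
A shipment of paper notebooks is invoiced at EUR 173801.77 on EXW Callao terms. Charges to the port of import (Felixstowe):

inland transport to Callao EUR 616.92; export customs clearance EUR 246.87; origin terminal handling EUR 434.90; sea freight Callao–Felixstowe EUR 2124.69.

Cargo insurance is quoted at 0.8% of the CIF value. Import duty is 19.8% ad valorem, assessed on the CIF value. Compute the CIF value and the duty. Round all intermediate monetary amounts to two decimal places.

CIF value: EUR 178654.39; import duty: EUR 35373.57

Let C be the CIF value. C = EXW price + pre-shipment costs + freight + 0.8% × C
C − 0.8% × C = 173801.77 + 616.92 + 246.87 + 434.90 + 2124.69
0.992 × C = 177225.15
C = 177225.15 / 0.992 = 178654.39
Insurance premium = 0.8% × 178654.39 = 1429.24
Import duty = 178654.39 × 19.8% = 35373.57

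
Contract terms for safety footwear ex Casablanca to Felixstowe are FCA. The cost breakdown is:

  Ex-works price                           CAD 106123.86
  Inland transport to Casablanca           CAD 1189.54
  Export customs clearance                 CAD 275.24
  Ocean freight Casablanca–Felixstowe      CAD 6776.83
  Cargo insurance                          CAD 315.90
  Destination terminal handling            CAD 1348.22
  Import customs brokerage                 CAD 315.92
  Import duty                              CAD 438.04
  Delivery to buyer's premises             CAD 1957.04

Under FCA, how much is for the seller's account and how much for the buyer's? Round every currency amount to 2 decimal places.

Seller: CAD 107588.64; buyer: CAD 11151.95

FCA: the seller delivers export-cleared goods to the carrier; the buyer bears costs from that point.
Seller's account: goods 106123.86 + inland to port 1189.54 + export clearance 275.24 = 107588.64
Buyer's account: freight 6776.83 + insurance 315.90 + destination terminal 1348.22 + brokerage 315.92 + duty 438.04 + delivery 1957.04 = 11151.95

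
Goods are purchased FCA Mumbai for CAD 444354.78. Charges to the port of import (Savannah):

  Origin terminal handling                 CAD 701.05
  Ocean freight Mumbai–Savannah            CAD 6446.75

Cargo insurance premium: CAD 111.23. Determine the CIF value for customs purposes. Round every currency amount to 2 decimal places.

CIF value: CAD 451613.81

CIF = FCA price + pre-shipment costs + freight + insurance
CIF = 444354.78 + 701.05 + 6446.75 + 111.23 = 451613.81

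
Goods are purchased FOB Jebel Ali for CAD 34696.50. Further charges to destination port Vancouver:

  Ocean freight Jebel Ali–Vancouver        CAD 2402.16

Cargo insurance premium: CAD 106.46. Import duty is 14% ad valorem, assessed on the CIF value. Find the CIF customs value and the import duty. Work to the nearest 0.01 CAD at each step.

CIF = FOB price + freight + insurance
CIF = 34696.50 + 2402.16 + 106.46 = 37205.12
Import duty = 37205.12 × 14% = 5208.72

CIF value: CAD 37205.12; import duty: CAD 5208.72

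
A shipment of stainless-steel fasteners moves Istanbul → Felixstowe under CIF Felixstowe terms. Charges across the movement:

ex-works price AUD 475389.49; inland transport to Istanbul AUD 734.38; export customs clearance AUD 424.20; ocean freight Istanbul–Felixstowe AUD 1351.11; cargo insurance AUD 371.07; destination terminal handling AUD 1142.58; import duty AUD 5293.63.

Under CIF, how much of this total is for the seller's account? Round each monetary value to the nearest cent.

Seller's account: AUD 478270.25

CIF: the seller pays costs through ocean freight and marine insurance to the destination port.
Seller's account: goods 475389.49 + inland to port 734.38 + export clearance 424.20 + freight 1351.11 + insurance 371.07 = 478270.25
Buyer's account: destination terminal 1142.58 + duty 5293.63 = 6436.21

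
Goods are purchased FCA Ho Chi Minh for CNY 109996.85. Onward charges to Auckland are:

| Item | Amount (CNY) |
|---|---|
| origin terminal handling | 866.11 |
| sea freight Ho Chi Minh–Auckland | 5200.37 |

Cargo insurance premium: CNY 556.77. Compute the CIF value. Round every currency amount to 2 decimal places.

CIF value: CNY 116620.10

CIF = FCA price + pre-shipment costs + freight + insurance
CIF = 109996.85 + 866.11 + 5200.37 + 556.77 = 116620.10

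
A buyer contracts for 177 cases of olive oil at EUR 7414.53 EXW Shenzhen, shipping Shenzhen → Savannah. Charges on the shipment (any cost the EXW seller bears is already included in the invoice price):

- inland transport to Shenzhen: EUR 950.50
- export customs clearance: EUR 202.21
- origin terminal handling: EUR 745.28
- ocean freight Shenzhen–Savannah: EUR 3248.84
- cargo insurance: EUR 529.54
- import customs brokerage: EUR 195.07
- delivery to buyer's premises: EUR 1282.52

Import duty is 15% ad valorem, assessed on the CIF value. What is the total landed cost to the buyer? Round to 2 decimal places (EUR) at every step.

EXW: the seller makes goods available at their premises; the buyer bears all onward costs.
CIF value = EXW price + inland to port + export clearance + origin terminal + freight + insurance = 7414.53 + 950.50 + 202.21 + 745.28 + 3248.84 + 529.54 = 13090.90
Import duty = 13090.90 × 15% = 1963.64
Buyer bears: inland to port 950.50 + export clearance 202.21 + origin terminal 745.28 + freight 3248.84 + insurance 529.54 + brokerage 195.07 + delivery 1282.52 + duty 1963.64 = 9117.60
Landed cost = invoice 7414.53 + 9117.60 = 16532.13

Total landed cost: EUR 16532.13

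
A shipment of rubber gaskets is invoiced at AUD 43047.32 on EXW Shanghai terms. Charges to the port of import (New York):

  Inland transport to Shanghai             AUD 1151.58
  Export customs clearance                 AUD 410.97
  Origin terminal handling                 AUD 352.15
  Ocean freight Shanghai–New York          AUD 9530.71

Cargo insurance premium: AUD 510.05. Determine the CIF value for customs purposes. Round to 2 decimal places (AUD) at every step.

CIF = EXW price + pre-shipment costs + freight + insurance
CIF = 43047.32 + 1151.58 + 410.97 + 352.15 + 9530.71 + 510.05 = 55002.78

CIF value: AUD 55002.78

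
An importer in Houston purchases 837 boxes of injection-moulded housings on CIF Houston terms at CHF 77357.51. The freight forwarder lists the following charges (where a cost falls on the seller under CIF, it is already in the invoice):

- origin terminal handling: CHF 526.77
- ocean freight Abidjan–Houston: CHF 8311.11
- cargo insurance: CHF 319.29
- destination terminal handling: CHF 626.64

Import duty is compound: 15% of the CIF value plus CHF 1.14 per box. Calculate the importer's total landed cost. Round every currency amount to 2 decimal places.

Total landed cost: CHF 90541.96

CIF: the seller pays costs through ocean freight and marine insurance to the destination port.
Already in the invoice (seller's account under CIF): origin terminal, freight, insurance — exclude.
The CIF price already equals the CIF value: 77357.51
Ad valorem component: 77357.51 × 15% = 11603.63
Specific component: 837 × 1.14 = 954.18
Import duty = 11603.63 + 954.18 = 12557.81
Buyer bears: destination terminal 626.64 + duty 12557.81 = 13184.45
Landed cost = invoice 77357.51 + 13184.45 = 90541.96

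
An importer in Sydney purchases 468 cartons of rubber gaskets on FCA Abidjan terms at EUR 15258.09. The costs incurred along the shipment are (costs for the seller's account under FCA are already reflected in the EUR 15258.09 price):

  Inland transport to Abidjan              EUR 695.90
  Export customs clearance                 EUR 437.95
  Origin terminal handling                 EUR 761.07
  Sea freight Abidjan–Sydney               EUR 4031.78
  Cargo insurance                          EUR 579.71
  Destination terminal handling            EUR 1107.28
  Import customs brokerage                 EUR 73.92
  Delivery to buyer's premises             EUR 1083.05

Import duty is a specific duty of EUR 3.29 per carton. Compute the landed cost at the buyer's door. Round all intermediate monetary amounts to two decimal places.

FCA: the seller delivers export-cleared goods to the carrier; the buyer bears costs from that point.
Already in the invoice (seller's account under FCA): inland to port, export clearance — exclude.
CIF value = FCA price + origin terminal + freight + insurance = 15258.09 + 761.07 + 4031.78 + 579.71 = 20630.65
Import duty = 468 × 3.29 = 1539.72
Buyer bears: origin terminal 761.07 + freight 4031.78 + insurance 579.71 + destination terminal 1107.28 + brokerage 73.92 + delivery 1083.05 + duty 1539.72 = 9176.53
Landed cost = invoice 15258.09 + 9176.53 = 24434.62

Total landed cost: EUR 24434.62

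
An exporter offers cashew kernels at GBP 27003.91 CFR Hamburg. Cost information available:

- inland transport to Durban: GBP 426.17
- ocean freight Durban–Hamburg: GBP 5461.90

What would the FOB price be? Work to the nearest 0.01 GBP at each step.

Not relevant to the conversion: inland to port — on the seller under both CFR and FOB; already in the CFR price and stays in the FOB price.
From CFR to FOB, the seller no longer bears: freight.
FOB price = 27003.91 − 5461.90 = 21542.01

FOB price: GBP 21542.01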